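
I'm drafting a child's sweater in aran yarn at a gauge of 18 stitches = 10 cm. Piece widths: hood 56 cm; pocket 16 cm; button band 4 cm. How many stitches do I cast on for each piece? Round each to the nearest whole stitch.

Rate = 18/10 = 1.8 sts per cm.
hood: 56 × 1.8 = 100.80 → 101.
pocket: 16 × 1.8 = 28.80 → 29.
button band: 4 × 1.8 = 7.20 → 7.

hood 101; pocket 29; button band 7.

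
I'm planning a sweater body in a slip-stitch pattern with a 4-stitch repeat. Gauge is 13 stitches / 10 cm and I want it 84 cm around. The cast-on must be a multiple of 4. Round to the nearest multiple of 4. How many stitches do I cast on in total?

13 / 10 = 1.3 sts per cm.
84 × 1.3 = 109.20 sts.
Nearest multiple of 4: 108.

108 stitches.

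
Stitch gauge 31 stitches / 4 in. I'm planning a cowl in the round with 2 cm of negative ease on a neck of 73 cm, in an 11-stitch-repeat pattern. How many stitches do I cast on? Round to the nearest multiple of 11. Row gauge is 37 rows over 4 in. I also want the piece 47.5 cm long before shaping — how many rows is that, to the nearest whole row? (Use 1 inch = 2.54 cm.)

Cast on 220 stitches; work 173 rows.

Finished = 73 − 2 = 71 cm.
71 cm × 1/2.54 = 27.95 inches.
31/4 = 7.75 sts per in; 27.95 × 7.75 = 216.63 sts.
Nearest multiple of 11 → 220.
47.5 cm = 18.70 inches; × 9.25 = 172.98 → 173 rows.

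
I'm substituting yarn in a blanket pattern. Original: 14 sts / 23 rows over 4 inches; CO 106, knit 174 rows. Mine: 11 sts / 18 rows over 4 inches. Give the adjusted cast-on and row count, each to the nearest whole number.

Stitches: 106 × 11/14 = 83.29 → 83.
Rows: 174 × 18/23 = 136.17 → 136.

Cast on 83 stitches; work 136 rows.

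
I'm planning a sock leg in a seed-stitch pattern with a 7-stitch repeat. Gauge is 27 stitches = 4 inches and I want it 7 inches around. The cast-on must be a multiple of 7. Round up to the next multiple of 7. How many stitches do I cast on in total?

27 / 4 = 6.75 sts per inch.
7 × 6.75 = 47.25 sts.
Next multiple of 7: 49.

49 stitches.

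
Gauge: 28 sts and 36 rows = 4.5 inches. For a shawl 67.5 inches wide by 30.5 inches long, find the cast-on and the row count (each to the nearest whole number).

Stitch gauge = 28/4.5 = 6.222 sts/in; 67.5 × 6.222 = 420.00 → 420 sts.
Row gauge = 36/4.5 = 8 rows/in; 30.5 × 8 = 244.00 → 244 rows.

Cast on 420 stitches and work 244 rows.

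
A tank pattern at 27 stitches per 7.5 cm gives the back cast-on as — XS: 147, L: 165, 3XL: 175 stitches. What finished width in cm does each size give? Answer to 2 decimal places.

27/7.5 = 3.6 sts per cm.
XS: 147 / 3.6 = 40.833 → 40.83 cm.
L: 165 / 3.6 = 45.833 → 45.83 cm.
3XL: 175 / 3.6 = 48.611 → 48.61 cm.

XS 40.83 cm; L 45.83 cm; 3XL 48.61 cm.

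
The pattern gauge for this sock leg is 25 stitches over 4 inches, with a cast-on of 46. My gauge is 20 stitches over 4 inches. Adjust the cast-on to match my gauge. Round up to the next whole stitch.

37 stitches.

Scale factor = 20 / 25 = 0.800.
46 × 20 / 25 = 36.80 sts.
→ 37 sts.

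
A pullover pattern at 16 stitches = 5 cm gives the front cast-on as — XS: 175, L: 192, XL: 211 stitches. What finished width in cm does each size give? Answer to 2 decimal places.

XS 54.69 cm; L 60.00 cm; XL 65.94 cm.

16/5 = 3.2 sts per cm.
XS: 175 / 3.2 = 54.688 → 54.69 cm.
L: 192 / 3.2 = 60.000 → 60.00 cm.
XL: 211 / 3.2 = 65.938 → 65.94 cm.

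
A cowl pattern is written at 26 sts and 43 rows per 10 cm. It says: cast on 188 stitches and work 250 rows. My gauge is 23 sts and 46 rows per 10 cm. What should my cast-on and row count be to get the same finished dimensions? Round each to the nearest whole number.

Cast on 166 stitches; work 267 rows.

Stitches: 188 × 23/26 = 166.31 → 166.
Rows: 250 × 46/43 = 267.44 → 267.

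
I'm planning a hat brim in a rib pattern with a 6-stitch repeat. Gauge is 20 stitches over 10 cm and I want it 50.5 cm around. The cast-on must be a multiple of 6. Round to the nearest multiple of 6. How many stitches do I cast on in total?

Cast on 102 stitches.

20 / 10 = 2 sts per cm.
50.5 × 2 = 101.00 sts.
Nearest multiple of 6: 102.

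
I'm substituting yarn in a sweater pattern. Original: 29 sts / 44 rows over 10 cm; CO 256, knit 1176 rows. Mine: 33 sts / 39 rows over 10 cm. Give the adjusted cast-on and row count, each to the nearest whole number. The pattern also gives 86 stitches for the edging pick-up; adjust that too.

Stitches: 256 × 33/29 = 291.31 → 291.
Rows: 1176 × 39/44 = 1042.36 → 1042.
edging pick-up: 86 × 33/29 = 97.86 → 98.

Cast on 291 stitches; work 1042 rows; edging pick-up 98 stitches.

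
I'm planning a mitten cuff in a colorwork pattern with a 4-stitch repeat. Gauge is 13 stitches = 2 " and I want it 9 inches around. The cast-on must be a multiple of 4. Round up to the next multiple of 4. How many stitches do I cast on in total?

13 / 2 = 6.5 sts per inch.
9 × 6.5 = 58.50 sts.
Next multiple of 4: 60.

Cast on 60 stitches.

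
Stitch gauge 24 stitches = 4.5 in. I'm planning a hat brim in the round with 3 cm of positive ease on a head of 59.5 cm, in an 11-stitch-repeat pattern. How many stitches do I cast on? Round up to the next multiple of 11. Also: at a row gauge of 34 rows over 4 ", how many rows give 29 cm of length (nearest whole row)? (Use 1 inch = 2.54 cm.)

Cast on 132 stitches; work 97 rows.

Finished = 59.5 + 3 = 62.5 cm.
62.5 cm × 1/2.54 = 24.61 inches.
24/4.5 = 5.333 sts per in; 24.61 × 5.333 = 131.23 sts.
Next multiple of 11 → 132.
29 cm = 11.42 inches; × 8.5 = 97.05 → 97 rows.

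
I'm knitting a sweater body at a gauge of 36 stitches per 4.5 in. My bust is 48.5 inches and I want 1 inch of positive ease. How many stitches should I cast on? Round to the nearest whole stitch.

Finished = 48.5 + 1 = 49.5 in.
36 / 4.5 = 8 sts per inch.
49.50 × 8 = 396.00 sts.

396 stitches.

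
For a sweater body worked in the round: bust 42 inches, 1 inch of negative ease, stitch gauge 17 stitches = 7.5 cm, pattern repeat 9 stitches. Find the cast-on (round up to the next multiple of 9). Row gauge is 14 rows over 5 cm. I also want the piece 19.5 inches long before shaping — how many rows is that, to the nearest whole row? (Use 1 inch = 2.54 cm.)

Cast on 243 stitches; work 139 rows.

Finished = 42 − 1 = 41 inches.
41 inches × 2.54 = 104.14 cm.
17/7.5 = 2.267 sts per cm; 104.14 × 2.267 = 236.05 sts.
Next multiple of 9 → 243.
19.5 inches = 49.53 cm; × 2.8 = 138.68 → 139 rows.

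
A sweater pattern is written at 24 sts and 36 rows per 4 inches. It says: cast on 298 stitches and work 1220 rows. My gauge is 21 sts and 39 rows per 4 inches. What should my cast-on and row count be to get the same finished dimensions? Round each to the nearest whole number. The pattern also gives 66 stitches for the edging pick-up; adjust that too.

Cast on 261 stitches; work 1322 rows; edging pick-up 58 stitches.

Stitches: 298 × 21/24 = 260.75 → 261.
Rows: 1220 × 39/36 = 1321.67 → 1322.
edging pick-up: 66 × 21/24 = 57.75 → 58.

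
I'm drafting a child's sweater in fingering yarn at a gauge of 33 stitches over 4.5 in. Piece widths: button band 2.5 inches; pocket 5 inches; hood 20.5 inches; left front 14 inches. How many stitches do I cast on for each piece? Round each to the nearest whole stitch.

button band 18; pocket 37; hood 150; left front 103.

Rate = 33/4.5 = 7.333 sts per in.
button band: 2.5 × 7.333 = 18.33 → 18.
pocket: 5 × 7.333 = 36.67 → 37.
hood: 20.5 × 7.333 = 150.33 → 150.
left front: 14 × 7.333 = 102.67 → 103.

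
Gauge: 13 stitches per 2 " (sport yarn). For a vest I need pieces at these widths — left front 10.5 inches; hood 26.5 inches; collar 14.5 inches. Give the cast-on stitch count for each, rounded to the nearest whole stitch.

left front 68; hood 172; collar 94.

Rate = 13/2 = 6.5 sts per in.
left front: 10.5 × 6.5 = 68.25 → 68.
hood: 26.5 × 6.5 = 172.25 → 172.
collar: 14.5 × 6.5 = 94.25 → 94.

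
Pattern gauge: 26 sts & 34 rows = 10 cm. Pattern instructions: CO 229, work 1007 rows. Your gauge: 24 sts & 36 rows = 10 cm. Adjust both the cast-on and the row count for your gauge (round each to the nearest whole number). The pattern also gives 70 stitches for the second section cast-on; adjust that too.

Cast on 211 stitches; work 1066 rows; second section cast-on 65 stitches.

Stitches: 229 × 24/26 = 211.38 → 211.
Rows: 1007 × 36/34 = 1066.24 → 1066.
second section cast-on: 70 × 24/26 = 64.62 → 65.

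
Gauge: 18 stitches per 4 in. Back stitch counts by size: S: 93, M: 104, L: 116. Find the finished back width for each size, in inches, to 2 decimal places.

S 20.67 inches; M 23.11 inches; L 25.78 inches.

18/4 = 4.5 sts per in.
S: 93 / 4.5 = 20.667 → 20.67 in.
M: 104 / 4.5 = 23.111 → 23.11 in.
L: 116 / 4.5 = 25.778 → 25.78 in.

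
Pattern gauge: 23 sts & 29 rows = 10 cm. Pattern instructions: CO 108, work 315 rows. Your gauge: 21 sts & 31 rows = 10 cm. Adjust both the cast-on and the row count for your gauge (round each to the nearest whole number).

Cast on 99 stitches; work 337 rows.

Stitches: 108 × 21/23 = 98.61 → 99.
Rows: 315 × 31/29 = 336.72 → 337.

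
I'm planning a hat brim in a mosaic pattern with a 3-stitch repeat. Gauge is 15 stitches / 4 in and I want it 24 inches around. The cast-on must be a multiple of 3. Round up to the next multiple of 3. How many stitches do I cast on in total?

Cast on 90 stitches.

15 / 4 = 3.75 sts per inch.
24 × 3.75 = 90.00 sts.
Next multiple of 3: 90.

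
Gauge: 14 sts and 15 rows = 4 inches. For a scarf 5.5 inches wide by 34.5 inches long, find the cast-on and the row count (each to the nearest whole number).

Cast on 19 stitches and work 129 rows.

Stitch gauge = 14/4 = 3.5 sts/in; 5.5 × 3.5 = 19.25 → 19 sts.
Row gauge = 15/4 = 3.75 rows/in; 34.5 × 3.75 = 129.38 → 129 rows.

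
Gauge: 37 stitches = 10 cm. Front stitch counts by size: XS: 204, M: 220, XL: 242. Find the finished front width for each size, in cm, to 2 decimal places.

37/10 = 3.7 sts per cm.
XS: 204 / 3.7 = 55.135 → 55.14 cm.
M: 220 / 3.7 = 59.459 → 59.46 cm.
XL: 242 / 3.7 = 65.405 → 65.41 cm.

XS 55.14 cm; M 59.46 cm; XL 65.41 cm.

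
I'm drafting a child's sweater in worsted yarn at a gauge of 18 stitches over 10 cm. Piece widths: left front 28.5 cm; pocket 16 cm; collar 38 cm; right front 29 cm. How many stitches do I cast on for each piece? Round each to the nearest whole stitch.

left front 51; pocket 29; collar 68; right front 52.

Rate = 18/10 = 1.8 sts per cm.
left front: 28.5 × 1.8 = 51.30 → 51.
pocket: 16 × 1.8 = 28.80 → 29.
collar: 38 × 1.8 = 68.40 → 68.
right front: 29 × 1.8 = 52.20 → 52.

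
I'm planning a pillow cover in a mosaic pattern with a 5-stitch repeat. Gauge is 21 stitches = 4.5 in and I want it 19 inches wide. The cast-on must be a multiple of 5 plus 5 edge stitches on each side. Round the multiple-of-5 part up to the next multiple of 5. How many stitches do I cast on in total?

CO 90 sts.

21 / 4.5 = 4.667 sts per inch.
19 × 4.667 = 88.67 sts.
Less 10 edge sts → 78.67 for the repeat.
Next multiple of 5: 80.
Add back 10 edge sts → 90.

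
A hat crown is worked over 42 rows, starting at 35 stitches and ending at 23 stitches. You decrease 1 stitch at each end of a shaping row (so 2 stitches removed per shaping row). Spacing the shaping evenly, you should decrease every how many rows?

Decrease every 7th row.

Stitches to remove: |23 − 35| = 12.
Shaping rows needed: 12 / 2 = 6.
42 rows / 6 = every 7 rows.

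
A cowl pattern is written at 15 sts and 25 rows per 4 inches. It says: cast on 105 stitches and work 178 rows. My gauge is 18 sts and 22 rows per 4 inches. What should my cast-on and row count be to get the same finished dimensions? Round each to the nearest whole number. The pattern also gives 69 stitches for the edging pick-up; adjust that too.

Cast on 126 stitches; work 157 rows; edging pick-up 83 stitches.

Stitches: 105 × 18/15 = 126.00 → 126.
Rows: 178 × 22/25 = 156.64 → 157.
edging pick-up: 69 × 18/15 = 82.80 → 83.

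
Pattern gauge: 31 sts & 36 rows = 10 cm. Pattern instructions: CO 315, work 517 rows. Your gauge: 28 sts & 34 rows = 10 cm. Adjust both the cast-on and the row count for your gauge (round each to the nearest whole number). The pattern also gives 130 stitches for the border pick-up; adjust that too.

Cast on 285 stitches; work 488 rows; border pick-up 117 stitches.

Stitches: 315 × 28/31 = 284.52 → 285.
Rows: 517 × 34/36 = 488.28 → 488.
border pick-up: 130 × 28/31 = 117.42 → 117.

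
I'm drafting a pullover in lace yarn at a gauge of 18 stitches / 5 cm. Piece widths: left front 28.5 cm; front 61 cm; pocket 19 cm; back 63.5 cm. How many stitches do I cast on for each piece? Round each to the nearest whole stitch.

Rate = 18/5 = 3.6 sts per cm.
left front: 28.5 × 3.6 = 102.60 → 103.
front: 61 × 3.6 = 219.60 → 220.
pocket: 19 × 3.6 = 68.40 → 68.
back: 63.5 × 3.6 = 228.60 → 229.

left front 103; front 220; pocket 68; back 229.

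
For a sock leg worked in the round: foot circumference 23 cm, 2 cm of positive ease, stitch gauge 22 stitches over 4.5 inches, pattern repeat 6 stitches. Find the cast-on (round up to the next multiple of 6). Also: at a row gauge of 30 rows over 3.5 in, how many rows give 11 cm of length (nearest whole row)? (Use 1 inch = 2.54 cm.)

Finished = 23 + 2 = 25 cm.
25 cm × 1/2.54 = 9.84 inches.
22/4.5 = 4.889 sts per in; 9.84 × 4.889 = 48.12 sts.
Next multiple of 6 → 54.
11 cm = 4.33 inches; × 8.571 = 37.12 → 37 rows.

Cast on 54 stitches; work 37 rows.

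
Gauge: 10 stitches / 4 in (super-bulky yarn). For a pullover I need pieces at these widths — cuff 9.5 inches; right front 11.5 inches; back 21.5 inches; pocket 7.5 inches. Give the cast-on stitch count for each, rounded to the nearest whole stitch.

cuff 24; right front 29; back 54; pocket 19.

Rate = 10/4 = 2.5 sts per in.
cuff: 9.5 × 2.5 = 23.75 → 24.
right front: 11.5 × 2.5 = 28.75 → 29.
back: 21.5 × 2.5 = 53.75 → 54.
pocket: 7.5 × 2.5 = 18.75 → 19.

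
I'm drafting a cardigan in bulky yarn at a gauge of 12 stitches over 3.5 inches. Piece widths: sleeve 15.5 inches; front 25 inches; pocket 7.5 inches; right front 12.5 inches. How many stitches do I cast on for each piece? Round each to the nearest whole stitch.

sleeve 53; front 86; pocket 26; right front 43.

Rate = 12/3.5 = 3.429 sts per in.
sleeve: 15.5 × 3.429 = 53.14 → 53.
front: 25 × 3.429 = 85.71 → 86.
pocket: 7.5 × 3.429 = 25.71 → 26.
right front: 12.5 × 3.429 = 42.86 → 43.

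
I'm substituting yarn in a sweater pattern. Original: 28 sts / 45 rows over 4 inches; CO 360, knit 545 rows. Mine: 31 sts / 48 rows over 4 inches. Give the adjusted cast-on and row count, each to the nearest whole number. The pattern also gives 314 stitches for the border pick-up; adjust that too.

Stitches: 360 × 31/28 = 398.57 → 399.
Rows: 545 × 48/45 = 581.33 → 581.
border pick-up: 314 × 31/28 = 347.64 → 348.

Cast on 399 stitches; work 581 rows; border pick-up 348 stitches.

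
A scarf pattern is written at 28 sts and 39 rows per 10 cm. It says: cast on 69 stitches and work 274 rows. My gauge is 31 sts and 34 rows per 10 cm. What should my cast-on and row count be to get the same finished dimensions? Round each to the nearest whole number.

Cast on 76 stitches; work 239 rows.

Stitches: 69 × 31/28 = 76.39 → 76.
Rows: 274 × 34/39 = 238.87 → 239.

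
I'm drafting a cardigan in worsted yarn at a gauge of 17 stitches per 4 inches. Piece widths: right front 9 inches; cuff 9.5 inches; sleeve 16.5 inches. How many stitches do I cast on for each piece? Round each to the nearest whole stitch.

Rate = 17/4 = 4.25 sts per in.
right front: 9 × 4.25 = 38.25 → 38.
cuff: 9.5 × 4.25 = 40.38 → 40.
sleeve: 16.5 × 4.25 = 70.12 → 70.

right front 38; cuff 40; sleeve 70.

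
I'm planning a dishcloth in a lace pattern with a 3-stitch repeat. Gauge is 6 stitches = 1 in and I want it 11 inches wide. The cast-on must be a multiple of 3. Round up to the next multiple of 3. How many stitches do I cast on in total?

6 / 1 = 6 sts per inch.
11 × 6 = 66.00 sts.
Next multiple of 3: 66.

CO 66 sts.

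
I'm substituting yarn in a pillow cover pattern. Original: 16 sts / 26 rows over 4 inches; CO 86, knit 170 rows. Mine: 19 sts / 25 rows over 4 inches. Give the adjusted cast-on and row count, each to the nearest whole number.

Cast on 102 stitches; work 163 rows.

Stitches: 86 × 19/16 = 102.12 → 102.
Rows: 170 × 25/26 = 163.46 → 163.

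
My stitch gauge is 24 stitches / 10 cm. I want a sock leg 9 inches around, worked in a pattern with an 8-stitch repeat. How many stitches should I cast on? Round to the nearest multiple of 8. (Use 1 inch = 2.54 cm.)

9 in = 9 × 2.54 = 22.86 cm.
24 / 10 = 2.4 sts/cm.
22.86 × 2.4 = 54.86 sts.
→ 56.

Cast on 56 stitches.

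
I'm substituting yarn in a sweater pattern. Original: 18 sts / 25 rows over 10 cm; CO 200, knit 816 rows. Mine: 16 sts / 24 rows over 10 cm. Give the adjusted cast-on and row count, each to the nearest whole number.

Stitches: 200 × 16/18 = 177.78 → 178.
Rows: 816 × 24/25 = 783.36 → 783.

Cast on 178 stitches; work 783 rows.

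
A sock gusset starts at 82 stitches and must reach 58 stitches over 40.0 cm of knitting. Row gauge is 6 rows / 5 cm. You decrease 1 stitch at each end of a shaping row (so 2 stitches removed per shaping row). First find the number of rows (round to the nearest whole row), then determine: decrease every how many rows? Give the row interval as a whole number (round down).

Rows = 40.0 × 1.2 = 48.0 → 48 rows.
Stitches to remove: 24 → 12 shaping rows (at 2 st each).
48 / 12 = 4.00 → every 4 rows.

Decrease every 4th row.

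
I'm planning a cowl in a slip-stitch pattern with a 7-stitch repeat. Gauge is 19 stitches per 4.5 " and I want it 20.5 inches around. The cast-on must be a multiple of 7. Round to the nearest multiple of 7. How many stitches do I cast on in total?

19 / 4.5 = 4.222 sts per inch.
20.5 × 4.222 = 86.56 sts.
Nearest multiple of 7: 84.

Cast on 84 stitches.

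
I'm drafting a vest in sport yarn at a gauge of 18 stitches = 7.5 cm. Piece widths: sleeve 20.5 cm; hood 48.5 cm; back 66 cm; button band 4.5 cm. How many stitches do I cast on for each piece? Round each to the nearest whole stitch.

sleeve 49; hood 116; back 158; button band 11.

Rate = 18/7.5 = 2.4 sts per cm.
sleeve: 20.5 × 2.4 = 49.20 → 49.
hood: 48.5 × 2.4 = 116.40 → 116.
back: 66 × 2.4 = 158.40 → 158.
button band: 4.5 × 2.4 = 10.80 → 11.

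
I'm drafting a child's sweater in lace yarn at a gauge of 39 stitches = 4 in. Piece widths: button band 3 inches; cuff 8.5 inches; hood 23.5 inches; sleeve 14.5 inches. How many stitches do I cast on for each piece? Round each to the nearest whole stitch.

Rate = 39/4 = 9.75 sts per in.
button band: 3 × 9.75 = 29.25 → 29.
cuff: 8.5 × 9.75 = 82.88 → 83.
hood: 23.5 × 9.75 = 229.12 → 229.
sleeve: 14.5 × 9.75 = 141.38 → 141.

button band 29; cuff 83; hood 229; sleeve 141.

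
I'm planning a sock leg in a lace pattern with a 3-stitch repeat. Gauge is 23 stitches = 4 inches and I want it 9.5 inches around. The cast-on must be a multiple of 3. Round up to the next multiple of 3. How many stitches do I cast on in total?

23 / 4 = 5.75 sts per inch.
9.5 × 5.75 = 54.62 sts.
Next multiple of 3: 57.

CO 57 sts.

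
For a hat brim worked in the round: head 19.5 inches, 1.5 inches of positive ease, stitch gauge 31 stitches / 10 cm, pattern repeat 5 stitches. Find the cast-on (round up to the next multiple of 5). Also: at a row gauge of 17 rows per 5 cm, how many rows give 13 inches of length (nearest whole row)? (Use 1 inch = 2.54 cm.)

Finished = 19.5 + 1.5 = 21 inches.
21 inches × 2.54 = 53.34 cm.
31/10 = 3.1 sts per cm; 53.34 × 3.1 = 165.35 sts.
Next multiple of 5 → 170.
13 inches = 33.02 cm; × 3.4 = 112.27 → 112 rows.

Cast on 170 stitches; work 112 rows.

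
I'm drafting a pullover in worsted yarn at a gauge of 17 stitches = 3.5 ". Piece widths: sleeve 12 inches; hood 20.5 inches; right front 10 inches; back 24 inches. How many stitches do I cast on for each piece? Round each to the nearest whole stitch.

sleeve 58; hood 100; right front 49; back 117.

Rate = 17/3.5 = 4.857 sts per in.
sleeve: 12 × 4.857 = 58.29 → 58.
hood: 20.5 × 4.857 = 99.57 → 100.
right front: 10 × 4.857 = 48.57 → 49.
back: 24 × 4.857 = 116.57 → 117.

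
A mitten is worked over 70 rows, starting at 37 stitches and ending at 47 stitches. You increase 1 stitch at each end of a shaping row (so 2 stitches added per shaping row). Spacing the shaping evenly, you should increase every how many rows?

Stitches to add: |47 − 37| = 10.
Shaping rows needed: 10 / 2 = 5.
70 rows / 5 = every 14 rows.

Increase every 14th row.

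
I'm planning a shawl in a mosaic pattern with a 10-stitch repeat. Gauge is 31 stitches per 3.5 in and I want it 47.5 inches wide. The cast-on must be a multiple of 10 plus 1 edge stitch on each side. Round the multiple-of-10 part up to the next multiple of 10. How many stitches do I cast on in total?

31 / 3.5 = 8.857 sts per inch.
47.5 × 8.857 = 420.71 sts.
Less 2 edge sts → 418.71 for the repeat.
Next multiple of 10: 420.
Add back 2 edge sts → 422.

422 stitches.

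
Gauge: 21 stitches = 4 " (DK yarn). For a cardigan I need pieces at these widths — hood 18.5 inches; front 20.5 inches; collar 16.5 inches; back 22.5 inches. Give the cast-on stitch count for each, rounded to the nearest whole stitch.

hood 97; front 108; collar 87; back 118.

Rate = 21/4 = 5.25 sts per in.
hood: 18.5 × 5.25 = 97.12 → 97.
front: 20.5 × 5.25 = 107.62 → 108.
collar: 16.5 × 5.25 = 86.62 → 87.
back: 22.5 × 5.25 = 118.12 → 118.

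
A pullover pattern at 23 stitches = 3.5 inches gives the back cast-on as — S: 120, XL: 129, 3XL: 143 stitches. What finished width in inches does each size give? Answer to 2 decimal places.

S 18.26 inches; XL 19.63 inches; 3XL 21.76 inches.

23/3.5 = 6.571 sts per in.
S: 120 / 6.571 = 18.261 → 18.26 in.
XL: 129 / 6.571 = 19.630 → 19.63 in.
3XL: 143 / 6.571 = 21.761 → 21.76 in.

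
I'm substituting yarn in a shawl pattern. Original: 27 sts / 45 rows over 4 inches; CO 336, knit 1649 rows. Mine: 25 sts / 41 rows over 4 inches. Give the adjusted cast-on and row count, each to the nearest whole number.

Cast on 311 stitches; work 1502 rows.

Stitches: 336 × 25/27 = 311.11 → 311.
Rows: 1649 × 41/45 = 1502.42 → 1502.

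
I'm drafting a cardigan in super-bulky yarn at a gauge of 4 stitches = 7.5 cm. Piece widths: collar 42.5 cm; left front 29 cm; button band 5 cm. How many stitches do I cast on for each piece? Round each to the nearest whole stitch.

collar 23; left front 15; button band 3.

Rate = 4/7.5 = 0.533 sts per cm.
collar: 42.5 × 0.533 = 22.67 → 23.
left front: 29 × 0.533 = 15.47 → 15.
button band: 5 × 0.533 = 2.67 → 3.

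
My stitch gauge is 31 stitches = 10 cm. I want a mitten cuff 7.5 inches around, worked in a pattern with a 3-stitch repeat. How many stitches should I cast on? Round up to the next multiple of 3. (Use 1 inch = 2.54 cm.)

7.5 in = 7.5 × 2.54 = 19.05 cm.
31 / 10 = 3.1 sts/cm.
19.05 × 3.1 = 59.05 sts.
→ 60.

Cast on 60 stitches.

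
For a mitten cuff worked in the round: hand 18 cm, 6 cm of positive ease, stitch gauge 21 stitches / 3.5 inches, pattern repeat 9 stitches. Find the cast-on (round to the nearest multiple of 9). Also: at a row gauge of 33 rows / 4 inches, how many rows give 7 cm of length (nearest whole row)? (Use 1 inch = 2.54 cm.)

Finished = 18 + 6 = 24 cm.
24 cm × 1/2.54 = 9.45 inches.
21/3.5 = 6 sts per in; 9.45 × 6 = 56.69 sts.
Nearest multiple of 9 → 54.
7 cm = 2.76 inches; × 8.25 = 22.74 → 23 rows.

Cast on 54 stitches; work 23 rows.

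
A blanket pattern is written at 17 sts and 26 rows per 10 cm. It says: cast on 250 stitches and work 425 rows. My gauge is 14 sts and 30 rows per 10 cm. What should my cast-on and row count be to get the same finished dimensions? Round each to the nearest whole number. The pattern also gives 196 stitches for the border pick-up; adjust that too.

Stitches: 250 × 14/17 = 205.88 → 206.
Rows: 425 × 30/26 = 490.38 → 490.
border pick-up: 196 × 14/17 = 161.41 → 161.

Cast on 206 stitches; work 490 rows; border pick-up 161 stitches.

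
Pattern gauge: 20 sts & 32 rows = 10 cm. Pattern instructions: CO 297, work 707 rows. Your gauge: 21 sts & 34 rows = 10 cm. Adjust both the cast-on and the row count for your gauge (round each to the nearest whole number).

Cast on 312 stitches; work 751 rows.

Stitches: 297 × 21/20 = 311.85 → 312.
Rows: 707 × 34/32 = 751.19 → 751.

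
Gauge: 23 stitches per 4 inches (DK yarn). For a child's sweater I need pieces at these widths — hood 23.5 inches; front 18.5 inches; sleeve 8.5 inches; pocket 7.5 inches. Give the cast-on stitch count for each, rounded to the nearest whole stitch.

Rate = 23/4 = 5.75 sts per in.
hood: 23.5 × 5.75 = 135.12 → 135.
front: 18.5 × 5.75 = 106.38 → 106.
sleeve: 8.5 × 5.75 = 48.88 → 49.
pocket: 7.5 × 5.75 = 43.12 → 43.

hood 135; front 106; sleeve 49; pocket 43.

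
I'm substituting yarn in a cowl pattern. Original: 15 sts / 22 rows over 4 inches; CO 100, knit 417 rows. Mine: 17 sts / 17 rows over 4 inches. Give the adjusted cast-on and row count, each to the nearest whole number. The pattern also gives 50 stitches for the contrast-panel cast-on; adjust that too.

Stitches: 100 × 17/15 = 113.33 → 113.
Rows: 417 × 17/22 = 322.23 → 322.
contrast-panel cast-on: 50 × 17/15 = 56.67 → 57.

Cast on 113 stitches; work 322 rows; contrast-panel cast-on 57 stitches.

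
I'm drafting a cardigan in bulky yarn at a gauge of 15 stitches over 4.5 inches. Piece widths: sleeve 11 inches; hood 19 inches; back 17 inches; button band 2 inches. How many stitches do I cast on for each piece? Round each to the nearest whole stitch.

Rate = 15/4.5 = 3.333 sts per in.
sleeve: 11 × 3.333 = 36.67 → 37.
hood: 19 × 3.333 = 63.33 → 63.
back: 17 × 3.333 = 56.67 → 57.
button band: 2 × 3.333 = 6.67 → 7.

sleeve 37; hood 63; back 57; button band 7.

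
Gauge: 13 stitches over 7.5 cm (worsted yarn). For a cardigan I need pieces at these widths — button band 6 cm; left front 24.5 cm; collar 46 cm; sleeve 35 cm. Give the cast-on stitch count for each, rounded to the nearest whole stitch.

button band 10; left front 42; collar 80; sleeve 61.

Rate = 13/7.5 = 1.733 sts per cm.
button band: 6 × 1.733 = 10.40 → 10.
left front: 24.5 × 1.733 = 42.47 → 42.
collar: 46 × 1.733 = 79.73 → 80.
sleeve: 35 × 1.733 = 60.67 → 61.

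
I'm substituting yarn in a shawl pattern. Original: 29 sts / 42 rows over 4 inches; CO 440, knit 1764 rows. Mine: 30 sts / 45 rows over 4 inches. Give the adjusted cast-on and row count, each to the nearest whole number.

Stitches: 440 × 30/29 = 455.17 → 455.
Rows: 1764 × 45/42 = 1890.00 → 1890.

Cast on 455 stitches; work 1890 rows.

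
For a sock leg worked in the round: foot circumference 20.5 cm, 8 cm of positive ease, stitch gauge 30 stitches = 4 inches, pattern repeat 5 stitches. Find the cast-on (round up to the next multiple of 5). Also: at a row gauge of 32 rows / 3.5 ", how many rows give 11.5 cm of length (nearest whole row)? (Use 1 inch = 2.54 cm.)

Finished = 20.5 + 8 = 28.5 cm.
28.5 cm × 1/2.54 = 11.22 inches.
30/4 = 7.5 sts per in; 11.22 × 7.5 = 84.15 sts.
Next multiple of 5 → 85.
11.5 cm = 4.53 inches; × 9.143 = 41.39 → 41 rows.

Cast on 85 stitches; work 41 rows.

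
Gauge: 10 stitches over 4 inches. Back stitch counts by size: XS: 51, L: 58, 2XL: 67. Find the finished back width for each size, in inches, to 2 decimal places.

XS 20.40 inches; L 23.20 inches; 2XL 26.80 inches.

10/4 = 2.5 sts per in.
XS: 51 / 2.5 = 20.400 → 20.40 in.
L: 58 / 2.5 = 23.200 → 23.20 in.
2XL: 67 / 2.5 = 26.800 → 26.80 in.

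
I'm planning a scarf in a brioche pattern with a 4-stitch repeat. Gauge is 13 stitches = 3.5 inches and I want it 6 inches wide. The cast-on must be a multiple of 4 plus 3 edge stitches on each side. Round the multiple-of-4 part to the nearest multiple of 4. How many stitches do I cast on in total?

Cast on 22 stitches.

13 / 3.5 = 3.714 sts per inch.
6 × 3.714 = 22.29 sts.
Less 6 edge sts → 16.29 for the repeat.
Nearest multiple of 4: 16.
Add back 6 edge sts → 22.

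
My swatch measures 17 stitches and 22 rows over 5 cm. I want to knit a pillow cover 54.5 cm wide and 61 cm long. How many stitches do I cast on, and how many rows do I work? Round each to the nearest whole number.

Stitch gauge = 17/5 = 3.4 sts/cm; 54.5 × 3.4 = 185.30 → 185 sts.
Row gauge = 22/5 = 4.4 rows/cm; 61 × 4.4 = 268.40 → 268 rows.

Cast on 185 stitches and work 268 rows.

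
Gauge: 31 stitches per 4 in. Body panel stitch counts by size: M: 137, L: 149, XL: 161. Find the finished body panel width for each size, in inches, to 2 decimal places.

31/4 = 7.75 sts per in.
M: 137 / 7.75 = 17.677 → 17.68 in.
L: 149 / 7.75 = 19.226 → 19.23 in.
XL: 161 / 7.75 = 20.774 → 20.77 in.

M 17.68 inches; L 19.23 inches; XL 20.77 inches.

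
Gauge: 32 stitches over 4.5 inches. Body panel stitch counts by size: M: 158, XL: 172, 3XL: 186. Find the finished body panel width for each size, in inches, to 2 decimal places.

M 22.22 inches; XL 24.19 inches; 3XL 26.16 inches.

32/4.5 = 7.111 sts per in.
M: 158 / 7.111 = 22.219 → 22.22 in.
XL: 172 / 7.111 = 24.188 → 24.19 in.
3XL: 186 / 7.111 = 26.156 → 26.16 in.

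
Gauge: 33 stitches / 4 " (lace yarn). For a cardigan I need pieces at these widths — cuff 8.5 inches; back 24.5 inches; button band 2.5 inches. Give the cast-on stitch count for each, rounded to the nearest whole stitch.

cuff 70; back 202; button band 21.

Rate = 33/4 = 8.25 sts per in.
cuff: 8.5 × 8.25 = 70.12 → 70.
back: 24.5 × 8.25 = 202.12 → 202.
button band: 2.5 × 8.25 = 20.62 → 21.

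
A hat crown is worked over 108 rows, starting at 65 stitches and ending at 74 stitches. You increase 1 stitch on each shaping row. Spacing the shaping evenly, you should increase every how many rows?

Stitches to add: |74 − 65| = 9.
Shaping rows needed: 9 / 1 = 9.
108 rows / 9 = every 12 rows.

Increase every 12th row.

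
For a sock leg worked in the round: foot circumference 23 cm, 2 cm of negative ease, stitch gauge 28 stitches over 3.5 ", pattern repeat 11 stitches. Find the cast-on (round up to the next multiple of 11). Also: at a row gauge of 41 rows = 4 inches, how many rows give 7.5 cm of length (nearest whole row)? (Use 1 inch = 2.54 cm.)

Finished = 23 − 2 = 21 cm.
21 cm × 1/2.54 = 8.27 inches.
28/3.5 = 8 sts per in; 8.27 × 8 = 66.14 sts.
Next multiple of 11 → 77.
7.5 cm = 2.95 inches; × 10.25 = 30.27 → 30 rows.

Cast on 77 stitches; work 30 rows.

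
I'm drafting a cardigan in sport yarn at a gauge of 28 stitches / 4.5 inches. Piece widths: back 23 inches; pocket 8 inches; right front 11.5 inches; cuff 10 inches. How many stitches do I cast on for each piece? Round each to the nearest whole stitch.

back 143; pocket 50; right front 72; cuff 62.

Rate = 28/4.5 = 6.222 sts per in.
back: 23 × 6.222 = 143.11 → 143.
pocket: 8 × 6.222 = 49.78 → 50.
right front: 11.5 × 6.222 = 71.56 → 72.
cuff: 10 × 6.222 = 62.22 → 62.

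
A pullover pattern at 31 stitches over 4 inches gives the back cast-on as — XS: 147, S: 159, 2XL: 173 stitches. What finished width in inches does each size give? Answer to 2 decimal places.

XS 18.97 inches; S 20.52 inches; 2XL 22.32 inches.

31/4 = 7.75 sts per in.
XS: 147 / 7.75 = 18.968 → 18.97 in.
S: 159 / 7.75 = 20.516 → 20.52 in.
2XL: 173 / 7.75 = 22.323 → 22.32 in.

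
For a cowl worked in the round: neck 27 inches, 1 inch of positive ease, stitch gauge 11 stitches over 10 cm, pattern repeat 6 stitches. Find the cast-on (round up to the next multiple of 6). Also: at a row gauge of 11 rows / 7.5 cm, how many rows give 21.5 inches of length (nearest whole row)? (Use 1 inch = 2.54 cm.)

Cast on 84 stitches; work 80 rows.

Finished = 27 + 1 = 28 inches.
28 inches × 2.54 = 71.12 cm.
11/10 = 1.1 sts per cm; 71.12 × 1.1 = 78.23 sts.
Next multiple of 6 → 84.
21.5 inches = 54.61 cm; × 1.467 = 80.09 → 80 rows.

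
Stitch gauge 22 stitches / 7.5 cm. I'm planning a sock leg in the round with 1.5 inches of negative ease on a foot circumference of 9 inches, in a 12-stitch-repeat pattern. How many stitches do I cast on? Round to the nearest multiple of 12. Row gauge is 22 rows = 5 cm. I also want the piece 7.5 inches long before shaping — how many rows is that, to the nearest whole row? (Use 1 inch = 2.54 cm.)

Finished = 9 − 1.5 = 7.5 inches.
7.5 inches × 2.54 = 19.05 cm.
22/7.5 = 2.933 sts per cm; 19.05 × 2.933 = 55.88 sts.
Nearest multiple of 12 → 60.
7.5 inches = 19.05 cm; × 4.4 = 83.82 → 84 rows.

Cast on 60 stitches; work 84 rows.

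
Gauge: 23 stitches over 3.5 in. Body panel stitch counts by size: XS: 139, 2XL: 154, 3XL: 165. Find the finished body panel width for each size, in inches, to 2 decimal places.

23/3.5 = 6.571 sts per in.
XS: 139 / 6.571 = 21.152 → 21.15 in.
2XL: 154 / 6.571 = 23.435 → 23.43 in.
3XL: 165 / 6.571 = 25.109 → 25.11 in.

XS 21.15 inches; 2XL 23.43 inches; 3XL 25.11 inches.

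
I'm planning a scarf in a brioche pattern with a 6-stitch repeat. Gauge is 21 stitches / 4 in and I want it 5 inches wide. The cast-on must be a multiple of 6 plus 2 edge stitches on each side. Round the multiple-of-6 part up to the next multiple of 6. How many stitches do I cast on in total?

21 / 4 = 5.25 sts per inch.
5 × 5.25 = 26.25 sts.
Less 4 edge sts → 22.25 for the repeat.
Next multiple of 6: 24.
Add back 4 edge sts → 28.

CO 28 sts.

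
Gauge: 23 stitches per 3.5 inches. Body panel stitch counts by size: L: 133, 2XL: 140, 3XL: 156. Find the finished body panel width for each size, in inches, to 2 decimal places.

23/3.5 = 6.571 sts per in.
L: 133 / 6.571 = 20.239 → 20.24 in.
2XL: 140 / 6.571 = 21.304 → 21.30 in.
3XL: 156 / 6.571 = 23.739 → 23.74 in.

L 20.24 inches; 2XL 21.30 inches; 3XL 23.74 inches.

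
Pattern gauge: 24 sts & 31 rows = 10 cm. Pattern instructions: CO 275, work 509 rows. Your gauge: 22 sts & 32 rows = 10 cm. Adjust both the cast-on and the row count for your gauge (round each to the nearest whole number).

Stitches: 275 × 22/24 = 252.08 → 252.
Rows: 509 × 32/31 = 525.42 → 525.

Cast on 252 stitches; work 525 rows.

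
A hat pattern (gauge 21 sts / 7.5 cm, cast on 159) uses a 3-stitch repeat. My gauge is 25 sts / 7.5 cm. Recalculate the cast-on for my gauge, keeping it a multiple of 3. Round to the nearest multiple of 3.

159 × 25 / 21 = 189.29.
Nearest multiple of 3: 189.

Cast on 189 stitches.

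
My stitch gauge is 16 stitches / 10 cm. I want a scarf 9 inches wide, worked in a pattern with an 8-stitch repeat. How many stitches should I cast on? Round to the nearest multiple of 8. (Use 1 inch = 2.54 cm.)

Cast on 40 stitches.

9 in = 9 × 2.54 = 22.86 cm.
16 / 10 = 1.6 sts/cm.
22.86 × 1.6 = 36.58 sts.
→ 40.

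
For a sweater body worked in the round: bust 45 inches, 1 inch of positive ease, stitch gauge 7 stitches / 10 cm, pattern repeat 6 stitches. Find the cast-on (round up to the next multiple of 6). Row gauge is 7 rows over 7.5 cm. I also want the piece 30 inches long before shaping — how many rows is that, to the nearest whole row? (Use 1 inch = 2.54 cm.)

Finished = 45 + 1 = 46 inches.
46 inches × 2.54 = 116.84 cm.
7/10 = 0.7 sts per cm; 116.84 × 0.7 = 81.79 sts.
Next multiple of 6 → 84.
30 inches = 76.20 cm; × 0.933 = 71.12 → 71 rows.

Cast on 84 stitches; work 71 rows.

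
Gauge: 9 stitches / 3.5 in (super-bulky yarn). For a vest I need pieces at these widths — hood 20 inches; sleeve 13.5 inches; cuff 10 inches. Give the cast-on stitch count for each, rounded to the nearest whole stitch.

Rate = 9/3.5 = 2.571 sts per in.
hood: 20 × 2.571 = 51.43 → 51.
sleeve: 13.5 × 2.571 = 34.71 → 35.
cuff: 10 × 2.571 = 25.71 → 26.

hood 51; sleeve 35; cuff 26.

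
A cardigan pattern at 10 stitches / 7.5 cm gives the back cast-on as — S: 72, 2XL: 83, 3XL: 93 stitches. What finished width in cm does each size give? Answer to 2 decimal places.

S 54.00 cm; 2XL 62.25 cm; 3XL 69.75 cm.

10/7.5 = 1.333 sts per cm.
S: 72 / 1.333 = 54.000 → 54.00 cm.
2XL: 83 / 1.333 = 62.250 → 62.25 cm.
3XL: 93 / 1.333 = 69.750 → 69.75 cm.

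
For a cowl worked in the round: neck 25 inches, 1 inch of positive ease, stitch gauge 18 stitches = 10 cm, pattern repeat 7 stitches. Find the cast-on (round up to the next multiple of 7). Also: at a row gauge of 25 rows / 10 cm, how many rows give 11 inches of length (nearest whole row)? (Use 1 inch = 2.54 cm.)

Finished = 25 + 1 = 26 inches.
26 inches × 2.54 = 66.04 cm.
18/10 = 1.8 sts per cm; 66.04 × 1.8 = 118.87 sts.
Next multiple of 7 → 119.
11 inches = 27.94 cm; × 2.5 = 69.85 → 70 rows.

Cast on 119 stitches; work 70 rows.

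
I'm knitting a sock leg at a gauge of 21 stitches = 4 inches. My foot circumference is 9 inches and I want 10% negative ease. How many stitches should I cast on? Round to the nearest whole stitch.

43 stitches.

Finished = 9 × 0.90 = 8.10 in.
21 / 4 = 5.25 sts per inch.
8.10 × 5.25 = 42.52 sts.
→ 43 sts.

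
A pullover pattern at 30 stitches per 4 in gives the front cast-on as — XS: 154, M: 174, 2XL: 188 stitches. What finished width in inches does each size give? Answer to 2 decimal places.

30/4 = 7.5 sts per in.
XS: 154 / 7.5 = 20.533 → 20.53 in.
M: 174 / 7.5 = 23.200 → 23.20 in.
2XL: 188 / 7.5 = 25.067 → 25.07 in.

XS 20.53 inches; M 23.20 inches; 2XL 25.07 inches.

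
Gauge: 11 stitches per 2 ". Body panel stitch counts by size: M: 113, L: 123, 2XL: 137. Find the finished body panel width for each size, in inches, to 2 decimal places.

M 20.55 inches; L 22.36 inches; 2XL 24.91 inches.

11/2 = 5.5 sts per in.
M: 113 / 5.5 = 20.545 → 20.55 in.
L: 123 / 5.5 = 22.364 → 22.36 in.
2XL: 137 / 5.5 = 24.909 → 24.91 in.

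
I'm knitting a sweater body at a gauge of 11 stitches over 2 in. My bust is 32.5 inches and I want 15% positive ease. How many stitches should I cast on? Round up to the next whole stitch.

Cast on 206 stitches.

Finished = 32.5 × 1.15 = 37.38 in.
11 / 2 = 5.5 sts per inch.
37.38 × 5.5 = 205.56 sts.
→ 206 sts.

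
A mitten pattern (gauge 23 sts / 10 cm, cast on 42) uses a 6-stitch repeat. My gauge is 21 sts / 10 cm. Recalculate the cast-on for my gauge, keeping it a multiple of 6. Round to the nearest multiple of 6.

CO 36 sts.

42 × 21 / 23 = 38.35.
Nearest multiple of 6: 36.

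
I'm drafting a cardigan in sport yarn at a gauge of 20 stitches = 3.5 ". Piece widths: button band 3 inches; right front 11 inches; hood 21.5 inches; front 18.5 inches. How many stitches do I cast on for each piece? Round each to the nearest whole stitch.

button band 17; right front 63; hood 123; front 106.

Rate = 20/3.5 = 5.714 sts per in.
button band: 3 × 5.714 = 17.14 → 17.
right front: 11 × 5.714 = 62.86 → 63.
hood: 21.5 × 5.714 = 122.86 → 123.
front: 18.5 × 5.714 = 105.71 → 106.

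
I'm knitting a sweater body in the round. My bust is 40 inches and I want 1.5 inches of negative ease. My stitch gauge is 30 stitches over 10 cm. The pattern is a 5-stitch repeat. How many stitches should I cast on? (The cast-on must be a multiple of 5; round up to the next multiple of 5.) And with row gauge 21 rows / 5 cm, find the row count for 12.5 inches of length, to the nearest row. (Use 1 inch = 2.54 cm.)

Cast on 295 stitches; work 133 rows.

Finished = 40 − 1.5 = 38.5 inches.
38.5 inches × 2.54 = 97.79 cm.
30/10 = 3 sts per cm; 97.79 × 3 = 293.37 sts.
Next multiple of 5 → 295.
12.5 inches = 31.75 cm; × 4.2 = 133.35 → 133 rows.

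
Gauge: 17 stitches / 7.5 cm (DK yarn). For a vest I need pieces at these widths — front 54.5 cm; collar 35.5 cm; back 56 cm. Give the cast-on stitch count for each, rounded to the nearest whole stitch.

front 124; collar 80; back 127.

Rate = 17/7.5 = 2.267 sts per cm.
front: 54.5 × 2.267 = 123.53 → 124.
collar: 35.5 × 2.267 = 80.47 → 80.
back: 56 × 2.267 = 126.93 → 127.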